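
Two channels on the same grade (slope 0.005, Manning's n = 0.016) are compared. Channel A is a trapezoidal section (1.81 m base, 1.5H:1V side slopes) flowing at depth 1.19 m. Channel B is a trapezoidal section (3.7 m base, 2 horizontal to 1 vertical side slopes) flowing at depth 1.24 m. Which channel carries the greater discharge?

Channel A: With bottom width b = 1.81 m and side slope z = 1.5: A = (b + zy)y = (1.81 + 1.5×1.19)×1.19 = 4.278 m²; P = b + 2y√(1+z²) = 1.81 + 2×1.19×1.803 = 6.101 m. Hydraulic radius R = A/P = 4.278/6.101 = 0.7013 m. Q_A = (1/0.016)·4.278·0.7013^(2/3)·√0.005 = 14.92 m³/s.
Channel B: With bottom width b = 3.7 m and side slope z = 2: A = (b + zy)y = (3.7 + 2×1.24)×1.24 = 7.663 m²; P = b + 2y√(1+z²) = 3.7 + 2×1.24×2.236 = 9.245 m. Hydraulic radius R = A/P = 7.663/9.245 = 0.8289 m. Q_B = (1/0.016)·7.663·0.8289^(2/3)·√0.005 = 29.88 m³/s.
Q_A = 14.92 m³/s vs Q_B = 29.88 m³/s, so channel B carries more.

channel B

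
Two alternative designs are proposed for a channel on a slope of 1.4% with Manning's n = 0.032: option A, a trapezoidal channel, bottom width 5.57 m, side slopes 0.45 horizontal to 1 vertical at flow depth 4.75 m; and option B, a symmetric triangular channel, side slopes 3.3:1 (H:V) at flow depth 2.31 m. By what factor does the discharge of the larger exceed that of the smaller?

Channel A: With bottom width b = 5.57 m and side slope z = 0.45: A = (b + zy)y = (5.57 + 0.45×4.75)×4.75 = 36.61 m²; P = b + 2y√(1+z²) = 5.57 + 2×4.75×1.097 = 15.99 m. Hydraulic radius R = A/P = 36.61/15.99 = 2.29 m. Q_A = (1/0.032)·36.61·2.29^(2/3)·√0.014 = 235.2 m³/s.
Channel B: For a triangular section with side slope z = 3.3: A = zy² = 3.3×2.31² = 17.61 m²; P = 2y√(1+z²) = 2×2.31×3.448 = 15.93 m. Hydraulic radius R = A/P = 17.61/15.93 = 1.105 m. Q_B = (1/0.032)·17.61·1.105^(2/3)·√0.014 = 69.61 m³/s.
The larger discharge is 235.2 m³/s and the smaller is 69.61 m³/s; the ratio is 3.38.

3.38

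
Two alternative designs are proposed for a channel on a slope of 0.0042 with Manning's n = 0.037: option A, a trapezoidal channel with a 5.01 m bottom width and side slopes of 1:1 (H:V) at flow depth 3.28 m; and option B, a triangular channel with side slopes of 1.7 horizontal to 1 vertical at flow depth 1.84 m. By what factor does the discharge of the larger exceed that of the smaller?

8.47

Channel A: With bottom width b = 5.01 m and side slope z = 1: A = (b + zy)y = (5.01 + 1×3.28)×3.28 = 27.19 m²; P = b + 2y√(1+z²) = 5.01 + 2×3.28×1.414 = 14.29 m. Hydraulic radius R = A/P = 27.19/14.29 = 1.903 m. Q_A = (1/0.037)·27.19·1.903^(2/3)·√0.0042 = 73.14 m³/s.
Channel B: For a triangular section with side slope z = 1.7: A = zy² = 1.7×1.84² = 5.756 m²; P = 2y√(1+z²) = 2×1.84×1.972 = 7.258 m. Hydraulic radius R = A/P = 5.756/7.258 = 0.793 m. Q_B = (1/0.037)·5.756·0.793^(2/3)·√0.0042 = 8.637 m³/s.
The larger discharge is 73.14 m³/s and the smaller is 8.637 m³/s; the ratio is 8.47.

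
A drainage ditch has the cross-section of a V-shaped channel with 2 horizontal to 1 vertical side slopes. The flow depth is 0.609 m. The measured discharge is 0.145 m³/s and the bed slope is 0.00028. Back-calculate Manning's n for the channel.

n = 0.036

For a triangular section with side slope z = 2: A = zy² = 2×0.609² = 0.7418 m²; P = 2y√(1+z²) = 2×0.609×2.236 = 2.724 m.
Hydraulic radius R = A/P = 0.7418/2.724 = 0.2724 m.
Rearranging Manning's equation: n = (1/Q) A R^(2/3) S^(1/2) = (1/0.145) × 0.7418 × 0.2724^(2/3) × √0.00028 = 0.036.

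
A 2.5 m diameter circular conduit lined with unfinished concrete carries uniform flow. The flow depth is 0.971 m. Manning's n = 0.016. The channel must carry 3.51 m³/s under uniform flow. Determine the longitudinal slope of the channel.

S = 0.0024

For a circular section of diameter D = 2.5 m at depth y = 0.971 m, the central angle is θ = 2 arccos(1 − 2y/D) = 2.691 rad. Then A = (D²/8)(θ − sin θ) = 1.763 m² and P = Dθ/2 = 3.364 m.
Hydraulic radius R = A/P = 1.763/3.364 = 0.524 m.
From Manning's equation, S = [nQ / (1 A R^(2/3))]² = [0.016 × 3.51 / (1 × 1.763 × 0.524^(2/3))]² = 0.0024.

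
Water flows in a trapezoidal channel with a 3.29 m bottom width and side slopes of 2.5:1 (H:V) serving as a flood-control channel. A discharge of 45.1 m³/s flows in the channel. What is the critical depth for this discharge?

At critical depth, Q² T / (g A³) = 1, i.e. A³/T = Q²/g = 45.1²/9.81 = 207.3.
At y = 1.29 m: A³/T = 60.95 — low.
At y = 2.14 m: A³/T = 451.8 — high.
At y = 1.76 m: A³/T = 205.1 — matches.

y_c = 1.76 m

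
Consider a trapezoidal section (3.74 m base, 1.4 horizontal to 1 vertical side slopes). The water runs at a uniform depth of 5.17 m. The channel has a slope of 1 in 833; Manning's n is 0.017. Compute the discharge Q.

Q = 221 m³/s

With bottom width b = 3.74 m and side slope z = 1.4: A = (b + zy)y = (3.74 + 1.4×5.17)×5.17 = 56.76 m²; P = b + 2y√(1+z²) = 3.74 + 2×5.17×1.72 = 21.53 m.
Hydraulic radius R = A/P = 56.76/21.53 = 2.636 m.
Manning's equation: Q = (1/n) A R^(2/3) S^(1/2) = (1/0.017) × 56.76 × 2.636^(2/3) × 0.0012^(1/2) = 221 m³/s.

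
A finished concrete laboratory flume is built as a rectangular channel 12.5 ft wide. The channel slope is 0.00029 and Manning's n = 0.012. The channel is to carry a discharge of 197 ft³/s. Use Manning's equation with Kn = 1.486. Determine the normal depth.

Manning's equation rearranged: A R^(2/3) = nQ / (1.486·√S) = 0.012 × 197 / (1.486 × √0.00029) = 93.42.
At y = 2.81 ft: A R^(2/3) = 54.61 — low.
At y = 4.78 ft: A R^(2/3) = 116.1 — high.
At y = 4.09 ft: A R^(2/3) = 93.47 — close enough.

y_n = 4.09 ft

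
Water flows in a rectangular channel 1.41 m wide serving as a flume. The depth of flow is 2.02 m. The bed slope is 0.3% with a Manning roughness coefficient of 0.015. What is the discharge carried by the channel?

Flow area A = b·y = 1.41 × 2.02 = 2.848 m². Wetted perimeter P = b + 2y = 1.41 + 2×2.02 = 5.45 m.
Hydraulic radius R = A/P = 2.848/5.45 = 0.5226 m.
Manning's equation: Q = (1/n) A R^(2/3) S^(1/2) = (1/0.015) × 2.848 × 0.5226^(2/3) × 0.003^(1/2) = 6.75 m³/s.

Q = 6.75 m³/s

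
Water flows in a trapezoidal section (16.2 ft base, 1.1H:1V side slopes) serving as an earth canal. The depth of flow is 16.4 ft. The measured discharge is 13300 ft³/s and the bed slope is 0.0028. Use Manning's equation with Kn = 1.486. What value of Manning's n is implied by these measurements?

With bottom width b = 16.2 ft and side slope z = 1.1: A = (b + zy)y = (16.2 + 1.1×16.4)×16.4 = 561.5 ft²; P = b + 2y√(1+z²) = 16.2 + 2×16.4×1.487 = 64.96 ft.
Hydraulic radius R = A/P = 561.5/64.96 = 8.644 ft.
Rearranging Manning's equation: n = (1.486/Q) A R^(2/3) S^(1/2) = (1.486/13300) × 561.5 × 8.644^(2/3) × √0.0028 = 0.014.

n = 0.014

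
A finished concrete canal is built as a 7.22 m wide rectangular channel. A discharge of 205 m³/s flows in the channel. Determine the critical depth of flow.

y_c = 4.35 m

For a rectangular channel, critical depth y_c = (q²/g)^(1/3) where q = Q/b = 205/7.22 = 28.39 m²/s.
So y_c = (28.39²/9.81)^(1/3) = 4.35 m.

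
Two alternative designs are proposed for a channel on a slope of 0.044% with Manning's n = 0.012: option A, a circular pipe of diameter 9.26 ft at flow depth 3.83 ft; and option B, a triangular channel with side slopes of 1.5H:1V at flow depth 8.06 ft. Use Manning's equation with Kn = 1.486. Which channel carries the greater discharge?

Channel A: For a circular section of diameter D = 9.26 ft at depth y = 3.83 ft, the central angle is θ = 2 arccos(1 − 2y/D) = 2.794 rad. Then A = (D²/8)(θ − sin θ) = 26.3 ft² and P = Dθ/2 = 12.94 ft. Hydraulic radius R = A/P = 26.3/12.94 = 2.033 ft. Q_A = (1.486/0.012)·26.3·2.033^(2/3)·√0.00044 = 109.6 ft³/s.
Channel B: For a triangular section with side slope z = 1.5: A = zy² = 1.5×8.06² = 97.45 ft²; P = 2y√(1+z²) = 2×8.06×1.803 = 29.06 ft. Hydraulic radius R = A/P = 97.45/29.06 = 3.353 ft. Q_B = (1.486/0.012)·97.45·3.353^(2/3)·√0.00044 = 567.1 ft³/s.
Q_A = 109.6 ft³/s vs Q_B = 567.1 ft³/s, so channel B carries more.

channel B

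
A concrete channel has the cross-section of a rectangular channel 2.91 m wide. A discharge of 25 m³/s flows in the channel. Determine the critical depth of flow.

y_c = 1.96 m

For a rectangular channel, critical depth y_c = (q²/g)^(1/3) where q = Q/b = 25/2.91 = 8.591 m²/s.
So y_c = (8.591²/9.81)^(1/3) = 1.96 m.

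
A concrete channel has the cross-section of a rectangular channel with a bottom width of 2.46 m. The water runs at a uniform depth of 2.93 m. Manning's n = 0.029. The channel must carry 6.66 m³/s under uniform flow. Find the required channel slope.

Flow area A = b·y = 2.46 × 2.93 = 7.208 m². Wetted perimeter P = b + 2y = 2.46 + 2×2.93 = 8.32 m.
Hydraulic radius R = A/P = 7.208/8.32 = 0.8663 m.
From Manning's equation, S = [nQ / (1 A R^(2/3))]² = [0.029 × 6.66 / (1 × 7.208 × 0.8663^(2/3))]² = 0.000869.

S = 0.000869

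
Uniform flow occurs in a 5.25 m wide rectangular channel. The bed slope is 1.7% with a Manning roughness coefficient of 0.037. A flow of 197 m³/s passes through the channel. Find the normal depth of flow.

y_n = 6.93 m

Manning's equation rearranged: A R^(2/3) = nQ / (1·√S) = 0.037 × 197 / (√0.017) = 55.9.
At y = 8 m: A R^(2/3) = 66.15 — high.
At y = 6.05 m: A R^(2/3) = 47.53 — low.
At y = 6.93 m: A R^(2/3) = 55.89 — ≈ 55.9.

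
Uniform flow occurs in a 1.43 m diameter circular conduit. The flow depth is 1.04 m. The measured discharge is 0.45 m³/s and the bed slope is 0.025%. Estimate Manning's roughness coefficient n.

n = 0.025

For a circular section of diameter D = 1.43 m at depth y = 1.04 m, the central angle is θ = 2 arccos(1 − 2y/D) = 4.085 rad. Then A = (D²/8)(θ − sin θ) = 1.251 m² and P = Dθ/2 = 2.921 m.
Hydraulic radius R = A/P = 1.251/2.921 = 0.4284 m.
Rearranging Manning's equation: n = (1/Q) A R^(2/3) S^(1/2) = (1/0.45) × 1.251 × 0.4284^(2/3) × √0.00025 = 0.025.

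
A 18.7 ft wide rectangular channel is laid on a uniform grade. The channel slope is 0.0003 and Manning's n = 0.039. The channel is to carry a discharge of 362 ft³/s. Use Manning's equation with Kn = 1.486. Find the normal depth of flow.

y_n = 10.2 ft

Manning's equation rearranged: A R^(2/3) = nQ / (1.486·√S) = 0.039 × 362 / (1.486 × √0.0003) = 548.5.
Try y = 12.1 ft: A R^(2/3) = 685.6 — too large.
Try y = 10.2 ft: A R^(2/3) = 548.6 — matches.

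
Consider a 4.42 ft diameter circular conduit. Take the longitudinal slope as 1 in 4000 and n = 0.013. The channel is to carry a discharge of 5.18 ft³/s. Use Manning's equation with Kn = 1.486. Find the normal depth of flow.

Manning's equation rearranged: A R^(2/3) = nQ / (1.486·√S) = 0.013 × 5.18 / (1.486 × √0.00025) = 2.866.
At y = 1.36 ft: A R^(2/3) = 3.373 — too large.
At y = 0.912 ft: A R^(2/3) = 1.53 — too small.
At y = 1.25 ft: A R^(2/3) = 2.863 — ≈ 2.866.

y_n = 1.25 ft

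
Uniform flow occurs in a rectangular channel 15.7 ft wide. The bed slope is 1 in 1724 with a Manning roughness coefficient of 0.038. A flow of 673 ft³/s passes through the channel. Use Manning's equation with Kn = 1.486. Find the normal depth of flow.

Manning's equation rearranged: A R^(2/3) = nQ / (1.486·√S) = 0.038 × 673 / (1.486 × √0.00058) = 714.6.
Try y = 19.1 ft: A R^(2/3) = 941.5 — over.
Try y = 11.1 ft: A R^(2/3) = 481.9 — short.
Try y = 15.2 ft: A R^(2/3) = 714.1 — close enough.

y_n = 15.2 ft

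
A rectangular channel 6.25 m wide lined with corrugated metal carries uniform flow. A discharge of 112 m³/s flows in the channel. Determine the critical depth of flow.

y_c = 3.2 m

For a rectangular channel, critical depth y_c = (q²/g)^(1/3) where q = Q/b = 112/6.25 = 17.92 m²/s.
So y_c = (17.92²/9.81)^(1/3) = 3.2 m.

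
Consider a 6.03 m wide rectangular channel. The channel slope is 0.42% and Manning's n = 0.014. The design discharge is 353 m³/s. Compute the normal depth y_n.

y_n = 7.58 m

Manning's equation rearranged: A R^(2/3) = nQ / (1·√S) = 0.014 × 353 / (√0.0042) = 76.26.
Trying y = 5.89 m: A R^(2/3) = 56.27 — too small.
Trying y = 8.32 m: A R^(2/3) = 85.2 — too large.
Trying y = 7.58 m: A R^(2/3) = 76.31 — ≈ 76.26.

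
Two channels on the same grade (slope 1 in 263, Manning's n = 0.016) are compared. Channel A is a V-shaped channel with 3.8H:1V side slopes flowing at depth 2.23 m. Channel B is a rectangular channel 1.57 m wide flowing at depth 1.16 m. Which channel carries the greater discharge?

channel A

Channel A: For a triangular section with side slope z = 3.8: A = zy² = 3.8×2.23² = 18.9 m²; P = 2y√(1+z²) = 2×2.23×3.929 = 17.53 m. Hydraulic radius R = A/P = 18.9/17.53 = 1.078 m. Q_A = (1/0.016)·18.9·1.078^(2/3)·√0.003802 = 76.58 m³/s.
Channel B: Flow area A = b·y = 1.57 × 1.16 = 1.821 m². Wetted perimeter P = b + 2y = 1.57 + 2×1.16 = 3.89 m. Hydraulic radius R = A/P = 1.821/3.89 = 0.4682 m. Q_B = (1/0.016)·1.821·0.4682^(2/3)·√0.003802 = 4.232 m³/s.
Q_A = 76.58 m³/s vs Q_B = 4.232 m³/s, so channel A carries more.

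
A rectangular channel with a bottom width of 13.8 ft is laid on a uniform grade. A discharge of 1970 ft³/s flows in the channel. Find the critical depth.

For a rectangular channel, critical depth y_c = (q²/g)^(1/3) where q = Q/b = 1970/13.8 = 142.8 ft²/s.
So y_c = (142.8²/32.2)^(1/3) = 8.59 ft.

y_c = 8.59 ft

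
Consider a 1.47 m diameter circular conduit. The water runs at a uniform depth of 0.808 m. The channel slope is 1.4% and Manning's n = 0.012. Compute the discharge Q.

Q = 5.02 m³/s

For a circular section of diameter D = 1.47 m at depth y = 0.808 m, the central angle is θ = 2 arccos(1 − 2y/D) = 3.341 rad. Then A = (D²/8)(θ − sin θ) = 0.9557 m² and P = Dθ/2 = 2.455 m.
Hydraulic radius R = A/P = 0.9557/2.455 = 0.3892 m.
Manning's equation: Q = (1/n) A R^(2/3) S^(1/2) = (1/0.012) × 0.9557 × 0.3892^(2/3) × 0.014^(1/2) = 5.02 m³/s.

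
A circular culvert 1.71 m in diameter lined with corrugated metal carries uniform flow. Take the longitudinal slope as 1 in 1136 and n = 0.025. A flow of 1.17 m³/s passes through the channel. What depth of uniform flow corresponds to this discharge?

Manning's equation rearranged: A R^(2/3) = nQ / (1·√S) = 0.025 × 1.17 / (√0.0008803) = 0.9859.
At y = 0.882 m: A R^(2/3) = 0.6867 — low.
At y = 1.11 m: A R^(2/3) = 0.9839 — ≈ 0.9859.

y_n = 1.11 m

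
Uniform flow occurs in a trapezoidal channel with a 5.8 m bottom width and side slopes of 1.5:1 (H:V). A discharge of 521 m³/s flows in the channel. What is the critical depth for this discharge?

y_c = 5.91 m

At critical depth, Q² T / (g A³) = 1, i.e. A³/T = Q²/g = 521²/9.81 = 27670.
Try y = 5.31 m: A³/T = 17970 — too small.
Try y = 6.48 m: A³/T = 40300 — too large.
Try y = 5.91 m: A³/T = 27670 — matches.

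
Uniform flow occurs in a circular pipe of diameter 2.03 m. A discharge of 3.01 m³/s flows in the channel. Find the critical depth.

y_c = 0.82 m

At critical depth, Q² T / (g A³) = 1, i.e. A³/T = Q²/g = 3.01²/9.81 = 0.9236.
At y = 1 m: A³/T = 1.972 — over.
At y = 0.668 m: A³/T = 0.4187 — short.
At y = 0.82 m: A³/T = 0.9225 — matches.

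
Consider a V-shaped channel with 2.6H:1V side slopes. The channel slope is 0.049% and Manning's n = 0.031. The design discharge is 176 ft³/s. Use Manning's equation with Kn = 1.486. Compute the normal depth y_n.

Manning's equation rearranged: A R^(2/3) = nQ / (1.486·√S) = 0.031 × 176 / (1.486 × √0.00049) = 165.9.
At y = 6.33 ft: A R^(2/3) = 214.5 — over.
At y = 4.79 ft: A R^(2/3) = 102 — short.
At y = 5.75 ft: A R^(2/3) = 166 — matches.

y_n = 5.75 ft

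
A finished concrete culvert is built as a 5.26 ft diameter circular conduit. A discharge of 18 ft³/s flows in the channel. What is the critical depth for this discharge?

y_c = 1.15 ft

At critical depth, Q² T / (g A³) = 1, i.e. A³/T = Q²/g = 18²/32.2 = 10.06.
At y = 0.918 ft: A³/T = 4.124 — low.
At y = 1.42 ft: A³/T = 22.7 — high.
At y = 1.15 ft: A³/T = 9.973 — matches.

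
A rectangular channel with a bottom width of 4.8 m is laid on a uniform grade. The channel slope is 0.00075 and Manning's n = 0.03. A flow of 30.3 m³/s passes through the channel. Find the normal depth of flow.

Manning's equation rearranged: A R^(2/3) = nQ / (1·√S) = 0.03 × 30.3 / (√0.00075) = 33.19.
Try y = 4.44 m: A R^(2/3) = 28.64 — short.
Try y = 6.18 m: A R^(2/3) = 42.73 — over.
Try y = 5.01 m: A R^(2/3) = 33.21 — matches.

y_n = 5.01 m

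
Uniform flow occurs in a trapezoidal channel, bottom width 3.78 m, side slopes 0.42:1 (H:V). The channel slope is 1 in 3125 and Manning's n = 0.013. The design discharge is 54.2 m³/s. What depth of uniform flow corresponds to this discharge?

Manning's equation rearranged: A R^(2/3) = nQ / (1·√S) = 0.013 × 54.2 / (√0.00032) = 39.39.
Try y = 3.79 m: A R^(2/3) = 28.96 — low.
Try y = 5.09 m: A R^(2/3) = 48.33 — high.
Try y = 4.53 m: A R^(2/3) = 39.38 — ≈ 39.39.

y_n = 4.53 m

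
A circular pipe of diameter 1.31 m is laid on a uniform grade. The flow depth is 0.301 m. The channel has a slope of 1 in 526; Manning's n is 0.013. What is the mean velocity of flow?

For a circular section of diameter D = 1.31 m at depth y = 0.301 m, the central angle is θ = 2 arccos(1 − 2y/D) = 2 rad. Then A = (D²/8)(θ − sin θ) = 0.2339 m² and P = Dθ/2 = 1.31 m.
Hydraulic radius R = A/P = 0.2339/1.31 = 0.1785 m.
From Manning's equation, V = (1/n) R^(2/3) S^(1/2) = (1/0.013) × 0.1785^(2/3) × 0.001901^(1/2) = 1.06 m/s.

V = 1.06 m/s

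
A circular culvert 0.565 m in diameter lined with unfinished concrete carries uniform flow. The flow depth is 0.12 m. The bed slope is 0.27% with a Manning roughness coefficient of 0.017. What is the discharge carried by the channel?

Q = 0.0206 m³/s

For a circular section of diameter D = 0.565 m at depth y = 0.12 m, the central angle is θ = 2 arccos(1 − 2y/D) = 1.916 rad. Then A = (D²/8)(θ − sin θ) = 0.0389 m² and P = Dθ/2 = 0.5412 m.
Hydraulic radius R = A/P = 0.0389/0.5412 = 0.07187 m.
Manning's equation: Q = (1/n) A R^(2/3) S^(1/2) = (1/0.017) × 0.0389 × 0.07187^(2/3) × 0.0027^(1/2) = 0.0206 m³/s.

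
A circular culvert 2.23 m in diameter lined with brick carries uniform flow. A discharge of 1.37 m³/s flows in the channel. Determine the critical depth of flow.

At critical depth, Q² T / (g A³) = 1, i.e. A³/T = Q²/g = 1.37²/9.81 = 0.1913.
At y = 0.679 m: A³/T = 0.496 — high.
At y = 0.531 m: A³/T = 0.1907 — close enough.

y_c = 0.531 m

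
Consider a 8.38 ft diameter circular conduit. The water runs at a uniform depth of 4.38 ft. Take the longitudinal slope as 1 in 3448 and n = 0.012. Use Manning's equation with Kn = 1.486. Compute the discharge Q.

Q = 103 ft³/s

For a circular section of diameter D = 8.38 ft at depth y = 4.38 ft, the central angle is θ = 2 arccos(1 − 2y/D) = 3.232 rad. Then A = (D²/8)(θ − sin θ) = 29.17 ft² and P = Dθ/2 = 13.54 ft.
Hydraulic radius R = A/P = 29.17/13.54 = 2.154 ft.
Manning's equation: Q = (1.486/n) A R^(2/3) S^(1/2) = (1.486/0.012) × 29.17 × 2.154^(2/3) × 0.00029^(1/2) = 103 ft³/s.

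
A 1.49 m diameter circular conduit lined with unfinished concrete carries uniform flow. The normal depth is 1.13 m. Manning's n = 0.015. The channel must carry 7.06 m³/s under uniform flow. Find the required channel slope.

S = 0.0161

For a circular section of diameter D = 1.49 m at depth y = 1.13 m, the central angle is θ = 2 arccos(1 − 2y/D) = 4.228 rad. Then A = (D²/8)(θ − sin θ) = 1.419 m² and P = Dθ/2 = 3.15 m.
Hydraulic radius R = A/P = 1.419/3.15 = 0.4505 m.
From Manning's equation, S = [nQ / (1 A R^(2/3))]² = [0.015 × 7.06 / (1 × 1.419 × 0.4505^(2/3))]² = 0.0161.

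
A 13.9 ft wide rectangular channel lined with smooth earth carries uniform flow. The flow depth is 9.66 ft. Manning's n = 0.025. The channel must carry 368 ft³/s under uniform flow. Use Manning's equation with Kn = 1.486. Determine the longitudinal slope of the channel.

Flow area A = b·y = 13.9 × 9.66 = 134.3 ft². Wetted perimeter P = b + 2y = 13.9 + 2×9.66 = 33.22 ft.
Hydraulic radius R = A/P = 134.3/33.22 = 4.042 ft.
From Manning's equation, S = [nQ / (1.486 A R^(2/3))]² = [0.025 × 368 / (1.486 × 134.3 × 4.042^(2/3))]² = 0.00033.

S = 0.00033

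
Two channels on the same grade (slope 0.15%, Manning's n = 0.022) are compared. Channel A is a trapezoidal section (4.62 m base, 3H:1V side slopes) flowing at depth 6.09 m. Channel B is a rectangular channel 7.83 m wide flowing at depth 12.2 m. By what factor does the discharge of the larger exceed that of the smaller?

1.55

Channel A: With bottom width b = 4.62 m and side slope z = 3: A = (b + zy)y = (4.62 + 3×6.09)×6.09 = 139.4 m²; P = b + 2y√(1+z²) = 4.62 + 2×6.09×3.162 = 43.14 m. Hydraulic radius R = A/P = 139.4/43.14 = 3.232 m. Q_A = (1/0.022)·139.4·3.232^(2/3)·√0.0015 = 536.4 m³/s.
Channel B: Flow area A = b·y = 7.83 × 12.2 = 95.53 m². Wetted perimeter P = b + 2y = 7.83 + 2×12.2 = 32.23 m. Hydraulic radius R = A/P = 95.53/32.23 = 2.964 m. Q_B = (1/0.022)·95.53·2.964^(2/3)·√0.0015 = 347 m³/s.
The larger discharge is 536.4 m³/s and the smaller is 347 m³/s; the ratio is 1.55.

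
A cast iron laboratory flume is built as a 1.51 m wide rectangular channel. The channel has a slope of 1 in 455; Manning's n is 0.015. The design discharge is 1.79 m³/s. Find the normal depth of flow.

Manning's equation rearranged: A R^(2/3) = nQ / (1·√S) = 0.015 × 1.79 / (√0.002198) = 0.5727.
Try y = 0.819 m: A R^(2/3) = 0.6634 — too large.
Try y = 0.733 m: A R^(2/3) = 0.5724 — ≈ 0.5727.

y_n = 0.733 m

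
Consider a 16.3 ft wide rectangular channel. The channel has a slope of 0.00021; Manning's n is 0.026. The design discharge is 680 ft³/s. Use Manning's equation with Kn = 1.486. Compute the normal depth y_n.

y_n = 16.3 ft

Manning's equation rearranged: A R^(2/3) = nQ / (1.486·√S) = 0.026 × 680 / (1.486 × √0.00021) = 821.
Trying y = 18.5 ft: A R^(2/3) = 957.4 — too large.
Trying y = 11.8 ft: A R^(2/3) = 548.9 — too small.
Trying y = 16.3 ft: A R^(2/3) = 821.1 — matches.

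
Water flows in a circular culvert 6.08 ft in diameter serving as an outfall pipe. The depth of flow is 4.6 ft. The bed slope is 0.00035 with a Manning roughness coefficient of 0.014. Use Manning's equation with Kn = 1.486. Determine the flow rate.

For a circular section of diameter D = 6.08 ft at depth y = 4.6 ft, the central angle is θ = 2 arccos(1 − 2y/D) = 4.219 rad. Then A = (D²/8)(θ − sin θ) = 23.57 ft² and P = Dθ/2 = 12.83 ft.
Hydraulic radius R = A/P = 23.57/12.83 = 1.837 ft.
Manning's equation: Q = (1.486/n) A R^(2/3) S^(1/2) = (1.486/0.014) × 23.57 × 1.837^(2/3) × 0.00035^(1/2) = 70.2 ft³/s.

Q = 70.2 ft³/s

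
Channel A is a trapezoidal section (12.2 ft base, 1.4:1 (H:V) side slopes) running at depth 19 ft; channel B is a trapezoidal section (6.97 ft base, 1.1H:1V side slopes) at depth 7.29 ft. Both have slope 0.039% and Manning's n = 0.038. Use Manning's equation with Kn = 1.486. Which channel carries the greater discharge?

Channel A: With bottom width b = 12.2 ft and side slope z = 1.4: A = (b + zy)y = (12.2 + 1.4×19)×19 = 737.2 ft²; P = b + 2y√(1+z²) = 12.2 + 2×19×1.72 = 77.58 ft. Hydraulic radius R = A/P = 737.2/77.58 = 9.503 ft. Q_A = (1.486/0.038)·737.2·9.503^(2/3)·√0.00039 = 2554 ft³/s.
Channel B: With bottom width b = 6.97 ft and side slope z = 1.1: A = (b + zy)y = (6.97 + 1.1×7.29)×7.29 = 109.3 ft²; P = b + 2y√(1+z²) = 6.97 + 2×7.29×1.487 = 28.64 ft. Hydraulic radius R = A/P = 109.3/28.64 = 3.815 ft. Q_B = (1.486/0.038)·109.3·3.815^(2/3)·√0.00039 = 206 ft³/s.
Q_A = 2554 ft³/s vs Q_B = 206 ft³/s, so channel A carries more.

channel A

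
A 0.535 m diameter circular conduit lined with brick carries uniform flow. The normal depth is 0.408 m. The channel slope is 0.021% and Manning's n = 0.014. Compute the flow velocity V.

For a circular section of diameter D = 0.535 m at depth y = 0.408 m, the central angle is θ = 2 arccos(1 − 2y/D) = 4.248 rad. Then A = (D²/8)(θ − sin θ) = 0.184 m² and P = Dθ/2 = 1.136 m.
Hydraulic radius R = A/P = 0.184/1.136 = 0.1619 m.
From Manning's equation, V = (1/n) R^(2/3) S^(1/2) = (1/0.014) × 0.1619^(2/3) × 0.00021^(1/2) = 0.307 m/s.

V = 0.307 m/s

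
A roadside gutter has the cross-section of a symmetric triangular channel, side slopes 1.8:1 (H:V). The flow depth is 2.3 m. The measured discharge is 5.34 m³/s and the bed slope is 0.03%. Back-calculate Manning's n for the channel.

For a triangular section with side slope z = 1.8: A = zy² = 1.8×2.3² = 9.522 m²; P = 2y√(1+z²) = 2×2.3×2.059 = 9.472 m.
Hydraulic radius R = A/P = 9.522/9.472 = 1.005 m.
Rearranging Manning's equation: n = (1/Q) A R^(2/3) S^(1/2) = (1/5.34) × 9.522 × 1.005^(2/3) × √0.0003 = 0.031.

n = 0.031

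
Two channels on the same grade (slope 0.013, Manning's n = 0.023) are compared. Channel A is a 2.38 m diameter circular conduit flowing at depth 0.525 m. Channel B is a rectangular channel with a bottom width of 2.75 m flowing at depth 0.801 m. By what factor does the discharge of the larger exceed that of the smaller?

4.17

Channel A: For a circular section of diameter D = 2.38 m at depth y = 0.525 m, the central angle is θ = 2 arccos(1 − 2y/D) = 1.956 rad. Then A = (D²/8)(θ − sin θ) = 0.7284 m² and P = Dθ/2 = 2.327 m. Hydraulic radius R = A/P = 0.7284/2.327 = 0.313 m. Q_A = (1/0.023)·0.7284·0.313^(2/3)·√0.013 = 1.665 m³/s.
Channel B: Flow area A = b·y = 2.75 × 0.801 = 2.203 m². Wetted perimeter P = b + 2y = 2.75 + 2×0.801 = 4.352 m. Hydraulic radius R = A/P = 2.203/4.352 = 0.5061 m. Q_B = (1/0.023)·2.203·0.5061^(2/3)·√0.013 = 6.935 m³/s.
The larger discharge is 6.935 m³/s and the smaller is 1.665 m³/s; the ratio is 4.17.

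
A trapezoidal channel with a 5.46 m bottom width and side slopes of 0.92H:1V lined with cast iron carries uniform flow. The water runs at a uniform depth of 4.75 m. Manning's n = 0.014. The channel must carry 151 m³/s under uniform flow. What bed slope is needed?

S = 0.000591

With bottom width b = 5.46 m and side slope z = 0.92: A = (b + zy)y = (5.46 + 0.92×4.75)×4.75 = 46.69 m²; P = b + 2y√(1+z²) = 5.46 + 2×4.75×1.359 = 18.37 m.
Hydraulic radius R = A/P = 46.69/18.37 = 2.542 m.
From Manning's equation, S = [nQ / (1 A R^(2/3))]² = [0.014 × 151 / (1 × 46.69 × 2.542^(2/3))]² = 0.000591.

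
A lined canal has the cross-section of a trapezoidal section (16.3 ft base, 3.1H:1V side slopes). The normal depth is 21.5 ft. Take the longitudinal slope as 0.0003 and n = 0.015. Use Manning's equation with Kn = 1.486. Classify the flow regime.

subcritical

With bottom width b = 16.3 ft and side slope z = 3.1: A = (b + zy)y = (16.3 + 3.1×21.5)×21.5 = 1783 ft²; P = b + 2y√(1+z²) = 16.3 + 2×21.5×3.257 = 156.4 ft.
Hydraulic radius R = A/P = 1783/156.4 = 11.41 ft.
V = (1.486/n) R^(2/3) √S = (1.486/0.015) × 11.41^(2/3) × √0.0003 = 8.694 ft/s. Hydraulic depth D_h = A/T = 1783/149.6 = 11.92 ft.
Froude number Fr = V/√(g·D_h) = 8.694/√(32.2×11.92) = 0.444, which is less than 1, so the flow is subcritical.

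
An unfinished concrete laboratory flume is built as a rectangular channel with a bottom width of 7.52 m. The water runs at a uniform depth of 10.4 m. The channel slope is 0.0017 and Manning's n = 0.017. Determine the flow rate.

Flow area A = b·y = 7.52 × 10.4 = 78.21 m². Wetted perimeter P = b + 2y = 7.52 + 2×10.4 = 28.32 m.
Hydraulic radius R = A/P = 78.21/28.32 = 2.762 m.
Manning's equation: Q = (1/n) A R^(2/3) S^(1/2) = (1/0.017) × 78.21 × 2.762^(2/3) × 0.0017^(1/2) = 373 m³/s.

Q = 373 m³/s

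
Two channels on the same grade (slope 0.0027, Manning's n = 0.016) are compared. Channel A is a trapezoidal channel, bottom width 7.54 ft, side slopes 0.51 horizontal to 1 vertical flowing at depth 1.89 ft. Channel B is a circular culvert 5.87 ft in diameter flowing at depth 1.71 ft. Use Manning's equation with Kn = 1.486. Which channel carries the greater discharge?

channel A

Channel A: With bottom width b = 7.54 ft and side slope z = 0.51: A = (b + zy)y = (7.54 + 0.51×1.89)×1.89 = 16.07 ft²; P = b + 2y√(1+z²) = 7.54 + 2×1.89×1.123 = 11.78 ft. Hydraulic radius R = A/P = 16.07/11.78 = 1.364 ft. Q_A = (1.486/0.016)·16.07·1.364^(2/3)·√0.0027 = 95.4 ft³/s.
Channel B: For a circular section of diameter D = 5.87 ft at depth y = 1.71 ft, the central angle is θ = 2 arccos(1 − 2y/D) = 2.28 rad. Then A = (D²/8)(θ − sin θ) = 6.555 ft² and P = Dθ/2 = 6.693 ft. Hydraulic radius R = A/P = 6.555/6.693 = 0.9794 ft. Q_B = (1.486/0.016)·6.555·0.9794^(2/3)·√0.0027 = 31.2 ft³/s.
Q_A = 95.4 ft³/s vs Q_B = 31.2 ft³/s, so channel A carries more.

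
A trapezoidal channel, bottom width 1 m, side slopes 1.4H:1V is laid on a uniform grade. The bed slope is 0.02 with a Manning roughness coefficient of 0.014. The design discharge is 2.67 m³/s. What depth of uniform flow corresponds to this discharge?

y_n = 0.407 m

Manning's equation rearranged: A R^(2/3) = nQ / (1·√S) = 0.014 × 2.67 / (√0.02) = 0.2643.
Trying y = 0.47 m: A R^(2/3) = 0.3475 — over.
Trying y = 0.322 m: A R^(2/3) = 0.1711 — short.
Trying y = 0.407 m: A R^(2/3) = 0.2644 — matches.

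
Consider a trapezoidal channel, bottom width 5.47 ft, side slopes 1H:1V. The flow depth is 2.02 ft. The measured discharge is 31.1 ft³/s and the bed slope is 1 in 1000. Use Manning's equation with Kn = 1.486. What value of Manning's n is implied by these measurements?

n = 0.028

With bottom width b = 5.47 ft and side slope z = 1: A = (b + zy)y = (5.47 + 1×2.02)×2.02 = 15.13 ft²; P = b + 2y√(1+z²) = 5.47 + 2×2.02×1.414 = 11.18 ft.
Hydraulic radius R = A/P = 15.13/11.18 = 1.353 ft.
Rearranging Manning's equation: n = (1.486/Q) A R^(2/3) S^(1/2) = (1.486/31.1) × 15.13 × 1.353^(2/3) × √0.001 = 0.028.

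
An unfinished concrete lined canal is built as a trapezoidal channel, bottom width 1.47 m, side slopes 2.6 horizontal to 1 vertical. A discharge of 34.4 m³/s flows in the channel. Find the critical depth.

At critical depth, Q² T / (g A³) = 1, i.e. A³/T = Q²/g = 34.4²/9.81 = 120.6.
At y = 2.14 m: A³/T = 270.7 — too large.
At y = 1.78 m: A³/T = 119.2 — close enough.

y_c = 1.78 m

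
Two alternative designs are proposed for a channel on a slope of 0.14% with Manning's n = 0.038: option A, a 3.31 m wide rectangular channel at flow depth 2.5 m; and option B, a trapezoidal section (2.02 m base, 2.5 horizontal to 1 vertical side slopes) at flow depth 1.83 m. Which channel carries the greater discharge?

channel B

Channel A: Flow area A = b·y = 3.31 × 2.5 = 8.275 m². Wetted perimeter P = b + 2y = 3.31 + 2×2.5 = 8.31 m. Hydraulic radius R = A/P = 8.275/8.31 = 0.9958 m. Q_A = (1/0.038)·8.275·0.9958^(2/3)·√0.0014 = 8.125 m³/s.
Channel B: With bottom width b = 2.02 m and side slope z = 2.5: A = (b + zy)y = (2.02 + 2.5×1.83)×1.83 = 12.07 m²; P = b + 2y√(1+z²) = 2.02 + 2×1.83×2.693 = 11.87 m. Hydraulic radius R = A/P = 12.07/11.87 = 1.016 m. Q_B = (1/0.038)·12.07·1.016^(2/3)·√0.0014 = 12.01 m³/s.
Q_A = 8.125 m³/s vs Q_B = 12.01 m³/s, so channel B carries more.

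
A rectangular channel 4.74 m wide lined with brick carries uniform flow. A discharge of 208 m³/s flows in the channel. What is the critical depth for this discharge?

For a rectangular channel, critical depth y_c = (q²/g)^(1/3) where q = Q/b = 208/4.74 = 43.88 m²/s.
So y_c = (43.88²/9.81)^(1/3) = 5.81 m.

y_c = 5.81 m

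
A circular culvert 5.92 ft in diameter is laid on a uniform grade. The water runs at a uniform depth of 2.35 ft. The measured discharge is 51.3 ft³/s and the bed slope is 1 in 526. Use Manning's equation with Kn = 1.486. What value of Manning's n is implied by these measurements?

For a circular section of diameter D = 5.92 ft at depth y = 2.35 ft, the central angle is θ = 2 arccos(1 − 2y/D) = 2.726 rad. Then A = (D²/8)(θ − sin θ) = 10.18 ft² and P = Dθ/2 = 8.07 ft.
Hydraulic radius R = A/P = 10.18/8.07 = 1.261 ft.
Rearranging Manning's equation: n = (1.486/Q) A R^(2/3) S^(1/2) = (1.486/51.3) × 10.18 × 1.261^(2/3) × √0.001901 = 0.015.

n = 0.015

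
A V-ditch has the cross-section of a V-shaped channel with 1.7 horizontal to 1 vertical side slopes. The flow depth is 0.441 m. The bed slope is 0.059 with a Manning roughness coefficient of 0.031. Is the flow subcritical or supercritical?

For a triangular section with side slope z = 1.7: A = zy² = 1.7×0.441² = 0.3306 m²; P = 2y√(1+z²) = 2×0.441×1.972 = 1.74 m.
Hydraulic radius R = A/P = 0.3306/1.74 = 0.1901 m.
V = (1/n) R^(2/3) √S = (1/0.031) × 0.1901^(2/3) × √0.059 = 2.59 m/s. Hydraulic depth D_h = A/T = 0.3306/1.499 = 0.2205 m.
Froude number Fr = V/√(g·D_h) = 2.59/√(9.81×0.2205) = 1.76, which is greater than 1, so the flow is supercritical.

supercritical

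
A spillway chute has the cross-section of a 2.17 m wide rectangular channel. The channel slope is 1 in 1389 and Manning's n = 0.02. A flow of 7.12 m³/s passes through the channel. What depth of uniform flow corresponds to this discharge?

y_n = 2.87 m

Manning's equation rearranged: A R^(2/3) = nQ / (1·√S) = 0.02 × 7.12 / (√0.0007199) = 5.307.
Try y = 3.67 m: A R^(2/3) = 7.075 — high.
Try y = 2.36 m: A R^(2/3) = 4.202 — low.
Try y = 2.87 m: A R^(2/3) = 5.31 — close enough.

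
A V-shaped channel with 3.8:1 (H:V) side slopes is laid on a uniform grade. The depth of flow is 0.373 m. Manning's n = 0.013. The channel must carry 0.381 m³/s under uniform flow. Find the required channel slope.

S = 0.000861

For a triangular section with side slope z = 3.8: A = zy² = 3.8×0.373² = 0.5287 m²; P = 2y√(1+z²) = 2×0.373×3.929 = 2.931 m.
Hydraulic radius R = A/P = 0.5287/2.931 = 0.1804 m.
From Manning's equation, S = [nQ / (1 A R^(2/3))]² = [0.013 × 0.381 / (1 × 0.5287 × 0.1804^(2/3))]² = 0.000861.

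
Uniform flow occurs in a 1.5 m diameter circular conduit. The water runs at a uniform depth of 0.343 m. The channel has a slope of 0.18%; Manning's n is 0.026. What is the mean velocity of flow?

For a circular section of diameter D = 1.5 m at depth y = 0.343 m, the central angle is θ = 2 arccos(1 − 2y/D) = 1.994 rad. Then A = (D²/8)(θ − sin θ) = 0.3045 m² and P = Dθ/2 = 1.496 m.
Hydraulic radius R = A/P = 0.3045/1.496 = 0.2036 m.
From Manning's equation, V = (1/n) R^(2/3) S^(1/2) = (1/0.026) × 0.2036^(2/3) × 0.0018^(1/2) = 0.565 m/s.

V = 0.565 m/s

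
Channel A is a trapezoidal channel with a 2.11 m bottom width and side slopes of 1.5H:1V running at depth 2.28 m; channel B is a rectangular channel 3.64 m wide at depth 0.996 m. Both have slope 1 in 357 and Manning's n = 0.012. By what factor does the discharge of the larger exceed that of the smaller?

5.33

Channel A: With bottom width b = 2.11 m and side slope z = 1.5: A = (b + zy)y = (2.11 + 1.5×2.28)×2.28 = 12.61 m²; P = b + 2y√(1+z²) = 2.11 + 2×2.28×1.803 = 10.33 m. Hydraulic radius R = A/P = 12.61/10.33 = 1.22 m. Q_A = (1/0.012)·12.61·1.22^(2/3)·√0.002801 = 63.51 m³/s.
Channel B: Flow area A = b·y = 3.64 × 0.996 = 3.625 m². Wetted perimeter P = b + 2y = 3.64 + 2×0.996 = 5.632 m. Hydraulic radius R = A/P = 3.625/5.632 = 0.6437 m. Q_B = (1/0.012)·3.625·0.6437^(2/3)·√0.002801 = 11.92 m³/s.
The larger discharge is 63.51 m³/s and the smaller is 11.92 m³/s; the ratio is 5.33.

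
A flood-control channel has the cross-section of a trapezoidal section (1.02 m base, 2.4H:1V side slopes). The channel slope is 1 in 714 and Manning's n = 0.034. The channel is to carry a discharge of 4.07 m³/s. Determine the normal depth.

y_n = 1.23 m

Manning's equation rearranged: A R^(2/3) = nQ / (1·√S) = 0.034 × 4.07 / (√0.001401) = 3.698.
At y = 0.999 m: A R^(2/3) = 2.29 — too small.
At y = 1.36 m: A R^(2/3) = 4.68 — too large.
At y = 1.23 m: A R^(2/3) = 3.699 — ≈ 3.698.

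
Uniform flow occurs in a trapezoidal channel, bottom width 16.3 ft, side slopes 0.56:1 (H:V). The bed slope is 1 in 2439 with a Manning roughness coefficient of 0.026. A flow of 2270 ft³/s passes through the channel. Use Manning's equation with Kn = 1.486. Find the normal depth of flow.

Manning's equation rearranged: A R^(2/3) = nQ / (1.486·√S) = 0.026 × 2270 / (1.486 × √0.00041) = 1961.
Trying y = 19.6 ft: A R^(2/3) = 2267 — too large.
Trying y = 15.5 ft: A R^(2/3) = 1480 — too small.
Trying y = 18.1 ft: A R^(2/3) = 1958 — matches.

y_n = 18.1 ft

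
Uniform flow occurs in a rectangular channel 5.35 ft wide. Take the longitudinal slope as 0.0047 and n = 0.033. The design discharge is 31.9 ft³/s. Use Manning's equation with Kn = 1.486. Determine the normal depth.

y_n = 1.83 ft

Manning's equation rearranged: A R^(2/3) = nQ / (1.486·√S) = 0.033 × 31.9 / (1.486 × √0.0047) = 10.33.
At y = 1.63 ft: A R^(2/3) = 8.795 — too small.
At y = 2.28 ft: A R^(2/3) = 14.01 — too large.
At y = 1.83 ft: A R^(2/3) = 10.35 — close enough.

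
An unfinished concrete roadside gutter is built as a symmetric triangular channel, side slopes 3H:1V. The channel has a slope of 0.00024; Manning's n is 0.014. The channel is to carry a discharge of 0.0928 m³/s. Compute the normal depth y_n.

y_n = 0.315 m

Manning's equation rearranged: A R^(2/3) = nQ / (1·√S) = 0.014 × 0.0928 / (√0.00024) = 0.08386.
At y = 0.263 m: A R^(2/3) = 0.05181 — too small.
At y = 0.368 m: A R^(2/3) = 0.1269 — too large.
At y = 0.315 m: A R^(2/3) = 0.08382 — matches.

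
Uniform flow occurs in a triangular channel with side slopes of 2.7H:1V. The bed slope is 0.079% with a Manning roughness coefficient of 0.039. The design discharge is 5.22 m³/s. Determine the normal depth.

y_n = 1.75 m

Manning's equation rearranged: A R^(2/3) = nQ / (1·√S) = 0.039 × 5.22 / (√0.00079) = 7.243.
Trying y = 2.2 m: A R^(2/3) = 13.34 — too large.
Trying y = 1.75 m: A R^(2/3) = 7.247 — ≈ 7.243.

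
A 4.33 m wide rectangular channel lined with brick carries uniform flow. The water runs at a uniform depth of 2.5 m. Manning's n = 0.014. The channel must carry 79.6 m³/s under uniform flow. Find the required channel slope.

Flow area A = b·y = 4.33 × 2.5 = 10.82 m². Wetted perimeter P = b + 2y = 4.33 + 2×2.5 = 9.33 m.
Hydraulic radius R = A/P = 10.82/9.33 = 1.16 m.
From Manning's equation, S = [nQ / (1 A R^(2/3))]² = [0.014 × 79.6 / (1 × 10.82 × 1.16^(2/3))]² = 0.00869.

S = 0.00869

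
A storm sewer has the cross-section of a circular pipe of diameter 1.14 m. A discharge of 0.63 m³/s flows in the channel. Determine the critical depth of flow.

At critical depth, Q² T / (g A³) = 1, i.e. A³/T = Q²/g = 0.63²/9.81 = 0.04046.
At y = 0.378 m: A³/T = 0.02408 — short.
At y = 0.432 m: A³/T = 0.04031 — close enough.

y_c = 0.432 m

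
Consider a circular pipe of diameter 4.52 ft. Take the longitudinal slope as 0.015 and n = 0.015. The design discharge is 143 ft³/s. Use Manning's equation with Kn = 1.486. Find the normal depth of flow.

Manning's equation rearranged: A R^(2/3) = nQ / (1.486·√S) = 0.015 × 143 / (1.486 × √0.015) = 11.79.
At y = 3.03 ft: A R^(2/3) = 13.75 — too large.
At y = 2.73 ft: A R^(2/3) = 11.81 — matches.

y_n = 2.73 ft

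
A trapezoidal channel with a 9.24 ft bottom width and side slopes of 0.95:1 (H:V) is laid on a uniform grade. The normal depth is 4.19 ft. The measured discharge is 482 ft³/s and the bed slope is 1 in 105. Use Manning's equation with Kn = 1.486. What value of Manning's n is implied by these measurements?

With bottom width b = 9.24 ft and side slope z = 0.95: A = (b + zy)y = (9.24 + 0.95×4.19)×4.19 = 55.39 ft²; P = b + 2y√(1+z²) = 9.24 + 2×4.19×1.379 = 20.8 ft.
Hydraulic radius R = A/P = 55.39/20.8 = 2.663 ft.
Rearranging Manning's equation: n = (1.486/Q) A R^(2/3) S^(1/2) = (1.486/482) × 55.39 × 2.663^(2/3) × √0.009524 = 0.032.

n = 0.032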